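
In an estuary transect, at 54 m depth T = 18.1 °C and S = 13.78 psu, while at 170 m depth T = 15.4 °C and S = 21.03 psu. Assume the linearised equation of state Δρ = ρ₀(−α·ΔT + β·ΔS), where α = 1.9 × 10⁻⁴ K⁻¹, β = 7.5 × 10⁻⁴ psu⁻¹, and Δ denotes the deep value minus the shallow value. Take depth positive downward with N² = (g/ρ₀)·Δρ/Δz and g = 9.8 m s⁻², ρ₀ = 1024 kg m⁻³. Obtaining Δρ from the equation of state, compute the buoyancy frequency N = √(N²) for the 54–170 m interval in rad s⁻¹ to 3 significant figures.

ΔT = -2.7 K, ΔS = +7.25 psu (deep − shallow).
Δρ/ρ₀ = −αΔT + βΔS = 5.13 × 10⁻⁴ + 5.4375 × 10⁻³ = 5.9505 × 10⁻³, so Δρ ≈ 6.093 kg m⁻³.
N² = (g/ρ₀)·Δρ/Δz = g·(Δρ/ρ₀)/Δz = 9.8 × 5.9505 × 10⁻³ / 116 = 5.0271 × 10⁻⁴ s⁻².
N = √(5.0271 × 10⁻⁴) = 0.022421 rad s⁻¹ ≈ 0.0224 rad s⁻¹.

0.0224 rad s⁻¹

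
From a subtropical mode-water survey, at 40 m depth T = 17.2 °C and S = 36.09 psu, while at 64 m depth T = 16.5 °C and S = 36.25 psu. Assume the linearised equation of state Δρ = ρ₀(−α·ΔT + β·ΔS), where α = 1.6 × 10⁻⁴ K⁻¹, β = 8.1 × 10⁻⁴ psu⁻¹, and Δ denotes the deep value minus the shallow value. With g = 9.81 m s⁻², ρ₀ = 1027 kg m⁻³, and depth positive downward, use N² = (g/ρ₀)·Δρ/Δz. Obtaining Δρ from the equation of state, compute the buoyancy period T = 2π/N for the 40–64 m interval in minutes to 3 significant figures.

10.5 min

ΔT = -0.7 K, ΔS = +0.16 psu (deep − shallow).
Δρ/ρ₀ = −αΔT + βΔS = 1.12 × 10⁻⁴ + 1.296 × 10⁻⁴ = 2.416 × 10⁻⁴, so Δρ ≈ 0.2481 kg m⁻³.
N² = (g/ρ₀)·Δρ/Δz = g·(Δρ/ρ₀)/Δz = 9.81 × 2.416 × 10⁻⁴ / 24 = 9.8754 × 10⁻⁵ s⁻².
N = √(9.8754 × 10⁻⁵) = 9.9375 × 10⁻³ rad s⁻¹ → T = 2π/N = 632.27 s = 10.538 min ≈ 10.5 min.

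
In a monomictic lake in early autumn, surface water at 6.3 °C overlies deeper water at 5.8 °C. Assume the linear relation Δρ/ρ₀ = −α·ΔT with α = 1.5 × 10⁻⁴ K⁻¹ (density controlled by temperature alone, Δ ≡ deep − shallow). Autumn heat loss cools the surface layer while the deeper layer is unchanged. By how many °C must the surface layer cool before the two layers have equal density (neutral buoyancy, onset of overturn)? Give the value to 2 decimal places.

With temperature the only control, equal density requires T_surf′ = T_deep.
T_surf′ = 5.8 °C.
Cooling required: 6.3 − 5.8 = 0.50 °C.

0.50 °C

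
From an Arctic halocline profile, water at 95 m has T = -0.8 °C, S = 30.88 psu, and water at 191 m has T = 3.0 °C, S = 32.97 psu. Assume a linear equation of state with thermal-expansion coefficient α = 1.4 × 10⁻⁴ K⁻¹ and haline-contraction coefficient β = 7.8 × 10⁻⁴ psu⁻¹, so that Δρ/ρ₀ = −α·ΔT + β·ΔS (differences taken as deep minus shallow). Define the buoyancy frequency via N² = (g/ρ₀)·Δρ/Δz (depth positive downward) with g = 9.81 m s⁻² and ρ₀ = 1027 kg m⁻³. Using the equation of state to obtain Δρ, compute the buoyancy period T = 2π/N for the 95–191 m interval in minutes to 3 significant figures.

9.89 min

ΔT = +3.8 K, ΔS = +2.09 psu (deep − shallow).
Δρ/ρ₀ = −αΔT + βΔS = -5.32 × 10⁻⁴ + 1.6302 × 10⁻³ = 1.0982 × 10⁻³, so Δρ ≈ 1.128 kg m⁻³.
N² = (g/ρ₀)·Δρ/Δz = g·(Δρ/ρ₀)/Δz = 9.81 × 1.0982 × 10⁻³ / 96 = 1.1222 × 10⁻⁴ s⁻².
N = √(1.1222 × 10⁻⁴) = 0.010593 rad s⁻¹ → T = 2π/N = 593.15 s = 9.8858 min ≈ 9.89 min.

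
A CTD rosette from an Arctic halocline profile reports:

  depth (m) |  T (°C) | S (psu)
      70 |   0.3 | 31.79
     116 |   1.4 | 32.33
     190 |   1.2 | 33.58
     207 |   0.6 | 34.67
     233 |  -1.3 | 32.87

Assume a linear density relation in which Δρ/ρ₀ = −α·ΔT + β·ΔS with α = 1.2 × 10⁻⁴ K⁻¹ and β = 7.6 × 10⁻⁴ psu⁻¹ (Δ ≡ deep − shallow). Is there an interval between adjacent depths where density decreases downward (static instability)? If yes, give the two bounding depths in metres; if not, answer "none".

Evaluate Δρ/ρ₀ = −αΔT + βΔS across each adjacent pair:
  70–116 m: −αΔT+βΔS = −(1.2 × 10⁻⁴)(+1.1)+(7.6 × 10⁻⁴)(+0.54) = 2.8 × 10⁻⁴ → stable
  116–190 m: −αΔT+βΔS = −(1.2 × 10⁻⁴)(-0.2)+(7.6 × 10⁻⁴)(+1.25) = 9.7 × 10⁻⁴ → stable
  190–207 m: −αΔT+βΔS = −(1.2 × 10⁻⁴)(-0.6)+(7.6 × 10⁻⁴)(+1.09) = 9.0 × 10⁻⁴ → stable
  207–233 m: −αΔT+βΔS = −(1.2 × 10⁻⁴)(-1.9)+(7.6 × 10⁻⁴)(-1.80) = -1.1 × 10⁻³ → UNSTABLE
The 207–233 m interval has Δρ < 0: lighter water underlies denser water.

207–233 m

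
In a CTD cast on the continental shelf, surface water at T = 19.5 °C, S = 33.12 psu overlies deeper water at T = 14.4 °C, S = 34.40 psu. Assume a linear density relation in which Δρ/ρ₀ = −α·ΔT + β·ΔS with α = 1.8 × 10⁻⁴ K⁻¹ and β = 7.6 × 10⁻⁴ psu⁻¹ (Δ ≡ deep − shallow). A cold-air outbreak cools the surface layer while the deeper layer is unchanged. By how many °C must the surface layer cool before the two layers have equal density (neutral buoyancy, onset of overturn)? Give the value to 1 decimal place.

Neutral buoyancy requires Δρ = 0, i.e. −α(T_deep − T_surf′) + β(S_deep − S_surf) = 0.
T_surf′ = T_deep − (β/α)·ΔS = 14.4 − (7.6 × 10⁻⁴/1.8 × 10⁻⁴)·(+1.28) = 8.996 °C.
Cooling required: 19.5 − (8.996) = 10.504 °C.

10.5 °C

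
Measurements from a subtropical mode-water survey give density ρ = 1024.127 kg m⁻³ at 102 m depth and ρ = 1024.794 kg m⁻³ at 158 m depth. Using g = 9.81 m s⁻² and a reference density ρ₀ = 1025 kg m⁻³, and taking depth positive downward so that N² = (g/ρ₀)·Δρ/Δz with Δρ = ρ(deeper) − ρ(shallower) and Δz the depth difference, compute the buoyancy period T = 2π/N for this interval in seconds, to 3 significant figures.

Δρ = 1024.794 − 1024.127 = 0.667 kg m⁻³ over Δz = 158 − 102 = 56 m.
N² = (9.81/1025) × (0.667/56) = 1.1399 × 10⁻⁴ s⁻².
N = √(1.1399 × 10⁻⁴) = 0.010677 rad s⁻¹, so T = 2π/N = 588.48 s ≈ 588 s.

588 s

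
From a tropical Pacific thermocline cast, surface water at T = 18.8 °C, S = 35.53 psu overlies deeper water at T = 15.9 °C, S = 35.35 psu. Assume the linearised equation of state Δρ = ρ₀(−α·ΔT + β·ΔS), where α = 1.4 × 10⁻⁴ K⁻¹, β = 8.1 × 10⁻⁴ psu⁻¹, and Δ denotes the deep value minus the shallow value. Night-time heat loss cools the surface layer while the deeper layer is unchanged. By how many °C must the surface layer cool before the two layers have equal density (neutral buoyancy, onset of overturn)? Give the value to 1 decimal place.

1.9 °C

Neutral buoyancy requires Δρ = 0, i.e. −α(T_deep − T_surf′) + β(S_deep − S_surf) = 0.
T_surf′ = T_deep − (β/α)·ΔS = 15.9 − (8.1 × 10⁻⁴/1.4 × 10⁻⁴)·(-0.18) = 16.941 °C.
Cooling required: 18.8 − (16.941) = 1.859 °C.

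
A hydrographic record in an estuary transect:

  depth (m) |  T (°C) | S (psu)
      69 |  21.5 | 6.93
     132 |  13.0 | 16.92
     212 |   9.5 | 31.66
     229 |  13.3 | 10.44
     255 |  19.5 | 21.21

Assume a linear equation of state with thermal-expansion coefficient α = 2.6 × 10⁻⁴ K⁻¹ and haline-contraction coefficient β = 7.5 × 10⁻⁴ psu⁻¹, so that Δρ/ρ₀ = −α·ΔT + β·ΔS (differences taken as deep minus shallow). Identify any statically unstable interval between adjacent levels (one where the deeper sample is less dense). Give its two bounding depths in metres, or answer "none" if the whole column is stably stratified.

Evaluate Δρ/ρ₀ = −αΔT + βΔS across each adjacent pair:
  69–132 m: −αΔT+βΔS = −(2.6 × 10⁻⁴)(-8.5)+(7.5 × 10⁻⁴)(+9.99) = 9.7 × 10⁻³ → stable
  132–212 m: −αΔT+βΔS = −(2.6 × 10⁻⁴)(-3.5)+(7.5 × 10⁻⁴)(+14.74) = 0.012 → stable
  212–229 m: −αΔT+βΔS = −(2.6 × 10⁻⁴)(+3.8)+(7.5 × 10⁻⁴)(-21.22) = -0.017 → UNSTABLE
  229–255 m: −αΔT+βΔS = −(2.6 × 10⁻⁴)(+6.2)+(7.5 × 10⁻⁴)(+10.77) = 6.5 × 10⁻³ → stable
The 212–229 m interval has Δρ < 0: lighter water underlies denser water.

212–229 m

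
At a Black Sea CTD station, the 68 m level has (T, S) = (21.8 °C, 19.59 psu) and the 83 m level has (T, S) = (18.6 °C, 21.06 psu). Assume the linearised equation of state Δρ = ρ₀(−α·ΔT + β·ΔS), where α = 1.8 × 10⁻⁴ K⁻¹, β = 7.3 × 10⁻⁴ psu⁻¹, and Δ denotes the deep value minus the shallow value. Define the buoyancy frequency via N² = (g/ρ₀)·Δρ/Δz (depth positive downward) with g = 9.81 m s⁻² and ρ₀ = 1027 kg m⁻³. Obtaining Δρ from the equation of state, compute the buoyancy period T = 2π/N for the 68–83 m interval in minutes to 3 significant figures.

3.19 min

ΔT = -3.2 K, ΔS = +1.47 psu (deep − shallow).
Δρ/ρ₀ = −αΔT + βΔS = 5.76 × 10⁻⁴ + 1.0731 × 10⁻³ = 1.6491 × 10⁻³, so Δρ ≈ 1.694 kg m⁻³.
N² = (g/ρ₀)·Δρ/Δz = g·(Δρ/ρ₀)/Δz = 9.81 × 1.6491 × 10⁻³ / 15 = 1.0785 × 10⁻³ s⁻².
N = √(1.0785 × 10⁻³) = 0.032841 rad s⁻¹ → T = 2π/N = 191.32 s = 3.1887 min ≈ 3.19 min.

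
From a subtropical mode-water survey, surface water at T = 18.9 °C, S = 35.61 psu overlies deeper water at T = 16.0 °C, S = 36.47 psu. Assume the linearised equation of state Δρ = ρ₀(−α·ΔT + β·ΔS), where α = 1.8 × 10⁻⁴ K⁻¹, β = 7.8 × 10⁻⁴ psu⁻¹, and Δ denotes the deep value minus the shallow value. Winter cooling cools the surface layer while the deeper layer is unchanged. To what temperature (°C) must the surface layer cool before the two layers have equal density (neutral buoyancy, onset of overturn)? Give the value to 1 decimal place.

Neutral buoyancy requires Δρ = 0, i.e. −α(T_deep − T_surf′) + β(S_deep − S_surf) = 0.
T_surf′ = T_deep − (β/α)·ΔS = 16.0 − (7.8 × 10⁻⁴/1.8 × 10⁻⁴)·(+0.86) = 12.273 °C.
Cooling required: 18.9 − (12.273) = 6.627 °C.

12.3 °C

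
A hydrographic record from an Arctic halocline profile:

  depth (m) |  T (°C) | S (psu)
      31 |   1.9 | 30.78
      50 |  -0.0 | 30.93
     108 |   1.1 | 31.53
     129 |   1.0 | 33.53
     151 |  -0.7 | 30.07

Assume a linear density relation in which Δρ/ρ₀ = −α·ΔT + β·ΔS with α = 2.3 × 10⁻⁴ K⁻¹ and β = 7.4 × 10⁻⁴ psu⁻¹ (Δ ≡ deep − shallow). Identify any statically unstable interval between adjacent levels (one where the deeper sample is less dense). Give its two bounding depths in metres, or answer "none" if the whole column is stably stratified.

129–151 m

Evaluate Δρ/ρ₀ = −αΔT + βΔS across each adjacent pair:
  31–50 m: −αΔT+βΔS = −(2.3 × 10⁻⁴)(-1.9)+(7.4 × 10⁻⁴)(+0.15) = 5.5 × 10⁻⁴ → stable
  50–108 m: −αΔT+βΔS = −(2.3 × 10⁻⁴)(+1.1)+(7.4 × 10⁻⁴)(+0.60) = 1.9 × 10⁻⁴ → stable
  108–129 m: −αΔT+βΔS = −(2.3 × 10⁻⁴)(-0.1)+(7.4 × 10⁻⁴)(+2.00) = 1.5 × 10⁻³ → stable
  129–151 m: −αΔT+βΔS = −(2.3 × 10⁻⁴)(-1.7)+(7.4 × 10⁻⁴)(-3.46) = -2.2 × 10⁻³ → UNSTABLE
The 129–151 m interval has Δρ < 0: lighter water underlies denser water.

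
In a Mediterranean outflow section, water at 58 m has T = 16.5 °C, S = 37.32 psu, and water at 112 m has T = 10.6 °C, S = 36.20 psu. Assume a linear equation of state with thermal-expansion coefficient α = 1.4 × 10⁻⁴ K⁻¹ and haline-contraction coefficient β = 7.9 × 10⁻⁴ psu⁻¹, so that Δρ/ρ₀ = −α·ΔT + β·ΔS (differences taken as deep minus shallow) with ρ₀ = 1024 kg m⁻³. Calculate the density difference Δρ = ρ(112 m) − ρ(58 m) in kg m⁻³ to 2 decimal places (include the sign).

ΔT = -5.9 K, ΔS = -1.12 psu (deep − shallow).
Δρ/ρ₀ = −(1.4 × 10⁻⁴)(-5.9) + (7.9 × 10⁻⁴)(-1.12) = -5.88 × 10⁻⁵.
Δρ = 1024 × (-5.88 × 10⁻⁵) = -0.06 kg m⁻³.
Negative Δρ: lighter below, statically unstable.

-0.06 kg m⁻³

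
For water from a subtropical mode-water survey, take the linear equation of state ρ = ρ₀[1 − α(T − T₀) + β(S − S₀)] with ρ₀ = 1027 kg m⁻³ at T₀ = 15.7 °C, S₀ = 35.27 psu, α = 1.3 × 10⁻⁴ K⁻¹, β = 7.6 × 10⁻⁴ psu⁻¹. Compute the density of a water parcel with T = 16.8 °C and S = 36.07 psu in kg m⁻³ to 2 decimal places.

T − T₀ = +1.1 K, S − S₀ = +0.80 psu.
Bracket = 1 − α·(+1.1) + β·(+0.80) = 1 + (4.65 × 10⁻⁴) = 1.0004650.
ρ = 1027 × 1.0004650 = 1027.48 kg m⁻³.

1027.48 kg m⁻³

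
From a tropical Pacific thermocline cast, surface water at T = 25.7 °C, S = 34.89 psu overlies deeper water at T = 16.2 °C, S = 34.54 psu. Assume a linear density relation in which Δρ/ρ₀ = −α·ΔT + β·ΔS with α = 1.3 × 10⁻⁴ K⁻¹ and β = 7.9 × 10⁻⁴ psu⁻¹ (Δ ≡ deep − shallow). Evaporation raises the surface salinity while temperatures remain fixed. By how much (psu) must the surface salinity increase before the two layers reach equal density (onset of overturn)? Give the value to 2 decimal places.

Neutral buoyancy requires −α(T_deep − T_surf) + β(S_deep − S_surf′) = 0.
S_surf′ = S_deep − (α/β)·ΔT = 34.54 − (1.3 × 10⁻⁴/7.9 × 10⁻⁴)·(-9.5) = 36.1033 psu.
Increase required: 36.1033 − 34.89 = 1.2133 psu.

1.21 psu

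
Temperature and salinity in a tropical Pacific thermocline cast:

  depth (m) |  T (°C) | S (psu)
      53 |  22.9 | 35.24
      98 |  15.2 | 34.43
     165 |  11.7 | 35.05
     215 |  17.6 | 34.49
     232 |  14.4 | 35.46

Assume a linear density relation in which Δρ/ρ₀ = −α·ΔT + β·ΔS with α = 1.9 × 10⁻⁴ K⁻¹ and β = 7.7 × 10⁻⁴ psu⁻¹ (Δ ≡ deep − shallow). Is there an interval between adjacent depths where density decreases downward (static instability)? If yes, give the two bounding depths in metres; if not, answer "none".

Evaluate Δρ/ρ₀ = −αΔT + βΔS across each adjacent pair:
  53–98 m: −αΔT+βΔS = −(1.9 × 10⁻⁴)(-7.7)+(7.7 × 10⁻⁴)(-0.81) = 8.4 × 10⁻⁴ → stable
  98–165 m: −αΔT+βΔS = −(1.9 × 10⁻⁴)(-3.5)+(7.7 × 10⁻⁴)(+0.62) = 1.1 × 10⁻³ → stable
  165–215 m: −αΔT+βΔS = −(1.9 × 10⁻⁴)(+5.9)+(7.7 × 10⁻⁴)(-0.56) = -1.6 × 10⁻³ → UNSTABLE
  215–232 m: −αΔT+βΔS = −(1.9 × 10⁻⁴)(-3.2)+(7.7 × 10⁻⁴)(+0.97) = 1.4 × 10⁻³ → stable
The 165–215 m interval has Δρ < 0: lighter water underlies denser water.

165–215 m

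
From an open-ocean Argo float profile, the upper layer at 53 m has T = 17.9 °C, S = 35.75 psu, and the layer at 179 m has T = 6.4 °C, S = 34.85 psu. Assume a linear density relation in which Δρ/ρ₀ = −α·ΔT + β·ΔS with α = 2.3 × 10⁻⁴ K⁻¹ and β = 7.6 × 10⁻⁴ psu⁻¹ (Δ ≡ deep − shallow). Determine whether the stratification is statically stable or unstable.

ΔT = 6.4 − 17.9 = -11.5 K and ΔS = 34.85 − 35.75 = -0.90 psu (deep − shallow).
−αΔT = 2.645 × 10⁻³; βΔS = -6.84 × 10⁻⁴; sum Δρ/ρ₀ = 1.961 × 10⁻³.
Δρ/ρ₀ > 0, so Δρ > 0: deeper water is denser → statically stable.

stable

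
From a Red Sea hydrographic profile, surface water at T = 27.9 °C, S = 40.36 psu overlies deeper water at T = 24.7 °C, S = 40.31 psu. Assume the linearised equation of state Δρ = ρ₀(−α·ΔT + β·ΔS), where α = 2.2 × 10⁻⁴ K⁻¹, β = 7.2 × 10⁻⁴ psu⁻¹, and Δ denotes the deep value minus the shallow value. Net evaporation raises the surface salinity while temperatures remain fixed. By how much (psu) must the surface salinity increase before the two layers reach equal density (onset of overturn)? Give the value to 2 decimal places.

0.93 psu

Neutral buoyancy requires −α(T_deep − T_surf) + β(S_deep − S_surf′) = 0.
S_surf′ = S_deep − (α/β)·ΔT = 40.31 − (2.2 × 10⁻⁴/7.2 × 10⁻⁴)·(-3.2) = 41.2878 psu.
Increase required: 41.2878 − 40.36 = 0.9278 psu.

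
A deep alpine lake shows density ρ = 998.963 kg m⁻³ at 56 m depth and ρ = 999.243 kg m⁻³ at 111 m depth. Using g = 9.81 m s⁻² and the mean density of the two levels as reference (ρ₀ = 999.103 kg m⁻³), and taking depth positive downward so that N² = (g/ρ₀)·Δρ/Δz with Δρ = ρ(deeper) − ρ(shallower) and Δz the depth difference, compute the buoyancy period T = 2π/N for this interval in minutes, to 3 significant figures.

Δρ = 999.243 − 998.963 = 0.280 kg m⁻³ over Δz = 111 − 56 = 55 m.
N² = (9.81/999.103) × (0.280/55) = 4.9987 × 10⁻⁵ s⁻².
N = √(4.9987 × 10⁻⁵) = 7.0701 × 10⁻³ rad s⁻¹, so T = 2π/N = 888.70 s = 14.812 min ≈ 14.8 min.

14.8 min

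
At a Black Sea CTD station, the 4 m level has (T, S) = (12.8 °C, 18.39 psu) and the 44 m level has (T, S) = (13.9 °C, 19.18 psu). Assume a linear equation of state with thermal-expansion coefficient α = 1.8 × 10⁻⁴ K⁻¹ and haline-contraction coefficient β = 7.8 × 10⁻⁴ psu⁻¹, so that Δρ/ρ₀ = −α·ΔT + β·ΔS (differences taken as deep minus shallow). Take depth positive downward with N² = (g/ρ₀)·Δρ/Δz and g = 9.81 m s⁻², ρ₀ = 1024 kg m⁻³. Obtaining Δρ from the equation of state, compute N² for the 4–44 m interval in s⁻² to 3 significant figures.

1.03 × 10⁻⁴ s⁻²

ΔT = +1.1 K, ΔS = +0.79 psu (deep − shallow).
Δρ/ρ₀ = −αΔT + βΔS = -1.98 × 10⁻⁴ + 6.162 × 10⁻⁴ = 4.182 × 10⁻⁴, so Δρ ≈ 0.4282 kg m⁻³.
N² = (g/ρ₀)·Δρ/Δz = g·(Δρ/ρ₀)/Δz = 9.81 × 4.182 × 10⁻⁴ / 40 = 1.0256 × 10⁻⁴ s⁻² ≈ 1.03 × 10⁻⁴ s⁻².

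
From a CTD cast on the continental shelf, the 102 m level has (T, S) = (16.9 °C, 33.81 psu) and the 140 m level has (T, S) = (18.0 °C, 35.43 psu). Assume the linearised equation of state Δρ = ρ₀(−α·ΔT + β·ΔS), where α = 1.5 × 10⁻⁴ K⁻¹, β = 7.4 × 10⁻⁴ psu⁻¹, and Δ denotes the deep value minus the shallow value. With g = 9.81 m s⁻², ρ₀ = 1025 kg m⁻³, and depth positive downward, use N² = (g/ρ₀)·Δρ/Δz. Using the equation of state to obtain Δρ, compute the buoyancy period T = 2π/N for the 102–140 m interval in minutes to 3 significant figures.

6.41 min

ΔT = +1.1 K, ΔS = +1.62 psu (deep − shallow).
Δρ/ρ₀ = −αΔT + βΔS = -1.65 × 10⁻⁴ + 1.1988 × 10⁻³ = 1.0338 × 10⁻³, so Δρ ≈ 1.060 kg m⁻³.
N² = (g/ρ₀)·Δρ/Δz = g·(Δρ/ρ₀)/Δz = 9.81 × 1.0338 × 10⁻³ / 38 = 2.6688 × 10⁻⁴ s⁻².
N = √(2.6688 × 10⁻⁴) = 0.016336 rad s⁻¹ → T = 2π/N = 384.62 s = 6.4103 min ≈ 6.41 min.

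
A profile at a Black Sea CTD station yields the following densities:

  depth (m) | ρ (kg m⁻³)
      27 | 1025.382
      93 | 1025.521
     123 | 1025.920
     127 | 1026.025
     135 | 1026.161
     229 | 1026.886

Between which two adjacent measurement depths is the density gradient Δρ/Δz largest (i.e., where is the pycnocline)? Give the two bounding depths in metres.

Compute the density gradient over each adjacent pair:
  27–93 m: Δρ/Δz = 0.139/66 = 2.1 × 10⁻³ kg m⁻⁴
  93–123 m: Δρ/Δz = 0.399/30 = 0.013 kg m⁻⁴
  123–127 m: Δρ/Δz = 0.105/4 = 0.026 kg m⁻⁴
  127–135 m: Δρ/Δz = 0.136/8 = 0.017 kg m⁻⁴
  135–229 m: Δρ/Δz = 0.725/94 = 7.7 × 10⁻³ kg m⁻⁴
The largest gradient is in the 123–127 m interval — the pycnocline.

123–127 m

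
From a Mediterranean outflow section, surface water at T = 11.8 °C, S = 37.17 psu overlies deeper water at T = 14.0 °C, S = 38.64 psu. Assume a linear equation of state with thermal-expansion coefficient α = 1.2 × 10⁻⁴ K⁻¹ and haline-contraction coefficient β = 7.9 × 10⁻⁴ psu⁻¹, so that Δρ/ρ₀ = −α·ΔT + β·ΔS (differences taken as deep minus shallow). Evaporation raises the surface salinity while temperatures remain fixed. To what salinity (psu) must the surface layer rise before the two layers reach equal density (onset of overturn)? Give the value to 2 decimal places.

Neutral buoyancy requires −α(T_deep − T_surf) + β(S_deep − S_surf′) = 0.
S_surf′ = S_deep − (α/β)·ΔT = 38.64 − (1.2 × 10⁻⁴/7.9 × 10⁻⁴)·(+2.2) = 38.3058 psu.
Increase required: 38.3058 − 37.17 = 1.1358 psu.

38.31 psu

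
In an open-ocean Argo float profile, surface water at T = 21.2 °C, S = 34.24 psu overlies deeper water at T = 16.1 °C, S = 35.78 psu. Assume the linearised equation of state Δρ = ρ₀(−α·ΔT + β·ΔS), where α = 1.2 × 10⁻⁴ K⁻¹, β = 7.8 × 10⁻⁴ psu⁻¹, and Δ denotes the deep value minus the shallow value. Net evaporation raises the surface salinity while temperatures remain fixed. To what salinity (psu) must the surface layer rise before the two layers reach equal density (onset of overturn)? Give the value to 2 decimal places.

36.56 psu

Neutral buoyancy requires −α(T_deep − T_surf) + β(S_deep − S_surf′) = 0.
S_surf′ = S_deep − (α/β)·ΔT = 35.78 − (1.2 × 10⁻⁴/7.8 × 10⁻⁴)·(-5.1) = 36.5646 psu.
Increase required: 36.5646 − 34.24 = 2.3246 psu.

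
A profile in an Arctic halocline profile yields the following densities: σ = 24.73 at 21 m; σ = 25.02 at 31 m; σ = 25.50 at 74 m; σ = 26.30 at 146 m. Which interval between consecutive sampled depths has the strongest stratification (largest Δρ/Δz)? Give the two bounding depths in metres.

Compute the density gradient over each adjacent pair:
  21–31 m: Δρ/Δz = 0.29/10 = 0.029 kg m⁻⁴
  31–74 m: Δρ/Δz = 0.48/43 = 0.011 kg m⁻⁴
  74–146 m: Δρ/Δz = 0.80/72 = 0.011 kg m⁻⁴
The largest gradient is in the 21–31 m interval — the pycnocline.

21–31 m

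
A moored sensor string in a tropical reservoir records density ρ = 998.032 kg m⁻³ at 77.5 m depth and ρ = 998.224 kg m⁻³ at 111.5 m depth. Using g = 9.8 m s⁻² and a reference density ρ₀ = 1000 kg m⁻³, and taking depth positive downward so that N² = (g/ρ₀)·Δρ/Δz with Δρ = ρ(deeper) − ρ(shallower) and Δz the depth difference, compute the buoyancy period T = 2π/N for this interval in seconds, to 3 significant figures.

Δρ = 998.224 − 998.032 = 0.192 kg m⁻³ over Δz = 111.5 − 77.5 = 34 m.
N² = (9.8/1000) × (0.192/34) = 5.5341 × 10⁻⁵ s⁻².
N = √(5.5341 × 10⁻⁵) = 7.4392 × 10⁻³ rad s⁻¹, so T = 2π/N = 844.60 s ≈ 845 s.

845 s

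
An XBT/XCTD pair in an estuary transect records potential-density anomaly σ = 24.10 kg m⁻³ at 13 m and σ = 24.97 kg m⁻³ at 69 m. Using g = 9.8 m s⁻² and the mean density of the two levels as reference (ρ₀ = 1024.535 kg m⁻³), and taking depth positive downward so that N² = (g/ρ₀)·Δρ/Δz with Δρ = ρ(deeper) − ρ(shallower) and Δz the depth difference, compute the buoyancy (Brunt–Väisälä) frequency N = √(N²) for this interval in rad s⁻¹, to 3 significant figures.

Δρ = 1024.97 − 1024.10 = 0.87 kg m⁻³ over Δz = 69 − 13 = 56 m.
N² = (9.8/1024.535) × (0.87/56) = 1.4860 × 10⁻⁴ s⁻².
N = √(1.4860 × 10⁻⁴) = 0.012190 rad s⁻¹ ≈ 0.0122 rad s⁻¹.
A positive N² confirms static stability across the interval.

0.0122 rad s⁻¹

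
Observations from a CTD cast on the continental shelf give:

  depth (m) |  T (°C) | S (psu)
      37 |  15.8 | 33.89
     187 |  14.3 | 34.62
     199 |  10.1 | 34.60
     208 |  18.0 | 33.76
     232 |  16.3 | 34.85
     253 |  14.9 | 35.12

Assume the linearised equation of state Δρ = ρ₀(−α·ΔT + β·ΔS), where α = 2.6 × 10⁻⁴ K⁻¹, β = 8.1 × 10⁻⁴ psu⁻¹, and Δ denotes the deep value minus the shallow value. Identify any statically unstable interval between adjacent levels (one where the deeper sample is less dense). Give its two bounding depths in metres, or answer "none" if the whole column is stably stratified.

Evaluate Δρ/ρ₀ = −αΔT + βΔS across each adjacent pair:
  37–187 m: −αΔT+βΔS = −(2.6 × 10⁻⁴)(-1.5)+(8.1 × 10⁻⁴)(+0.73) = 9.8 × 10⁻⁴ → stable
  187–199 m: −αΔT+βΔS = −(2.6 × 10⁻⁴)(-4.2)+(8.1 × 10⁻⁴)(-0.02) = 1.1 × 10⁻³ → stable
  199–208 m: −αΔT+βΔS = −(2.6 × 10⁻⁴)(+7.9)+(8.1 × 10⁻⁴)(-0.84) = -2.7 × 10⁻³ → UNSTABLE
  208–232 m: −αΔT+βΔS = −(2.6 × 10⁻⁴)(-1.7)+(8.1 × 10⁻⁴)(+1.09) = 1.3 × 10⁻³ → stable
  232–253 m: −αΔT+βΔS = −(2.6 × 10⁻⁴)(-1.4)+(8.1 × 10⁻⁴)(+0.27) = 5.8 × 10⁻⁴ → stable
The 199–208 m interval has Δρ < 0: lighter water underlies denser water.

199–208 m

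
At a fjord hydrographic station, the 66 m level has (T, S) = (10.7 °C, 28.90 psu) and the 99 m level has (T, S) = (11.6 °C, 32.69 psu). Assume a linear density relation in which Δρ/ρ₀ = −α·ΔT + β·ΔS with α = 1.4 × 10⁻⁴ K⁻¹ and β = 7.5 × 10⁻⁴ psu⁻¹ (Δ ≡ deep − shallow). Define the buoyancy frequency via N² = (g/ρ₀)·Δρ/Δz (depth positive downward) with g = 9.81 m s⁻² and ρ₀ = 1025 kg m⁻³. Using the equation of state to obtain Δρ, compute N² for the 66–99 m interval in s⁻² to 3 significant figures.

8.08 × 10⁻⁴ s⁻²

ΔT = +0.9 K, ΔS = +3.79 psu (deep − shallow).
Δρ/ρ₀ = −αΔT + βΔS = -1.26 × 10⁻⁴ + 2.8425 × 10⁻³ = 2.7165 × 10⁻³, so Δρ ≈ 2.784 kg m⁻³.
N² = (g/ρ₀)·Δρ/Δz = g·(Δρ/ρ₀)/Δz = 9.81 × 2.7165 × 10⁻³ / 33 = 8.0754 × 10⁻⁴ s⁻² ≈ 8.08 × 10⁻⁴ s⁻².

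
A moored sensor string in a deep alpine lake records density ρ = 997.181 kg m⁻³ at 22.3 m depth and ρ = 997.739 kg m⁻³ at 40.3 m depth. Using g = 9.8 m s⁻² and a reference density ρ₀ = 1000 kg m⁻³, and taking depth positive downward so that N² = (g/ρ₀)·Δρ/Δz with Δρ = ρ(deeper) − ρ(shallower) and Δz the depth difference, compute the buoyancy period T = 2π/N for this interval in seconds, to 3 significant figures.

360 s

Δρ = 997.739 − 997.181 = 0.558 kg m⁻³ over Δz = 40.3 − 22.3 = 18 m.
N² = (9.8/1000) × (0.558/18) = 3.0380 × 10⁻⁴ s⁻².
N = √(3.0380 × 10⁻⁴) = 0.017430 rad s⁻¹, so T = 2π/N = 360.48 s ≈ 360 s.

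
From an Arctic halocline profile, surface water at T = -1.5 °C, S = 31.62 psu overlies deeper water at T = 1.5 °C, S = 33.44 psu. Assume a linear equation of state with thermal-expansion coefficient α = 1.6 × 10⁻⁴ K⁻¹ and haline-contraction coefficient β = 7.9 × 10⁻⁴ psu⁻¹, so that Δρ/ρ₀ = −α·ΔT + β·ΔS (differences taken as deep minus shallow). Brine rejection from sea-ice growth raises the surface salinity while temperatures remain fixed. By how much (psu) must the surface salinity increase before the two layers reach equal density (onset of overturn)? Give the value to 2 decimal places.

1.21 psu

Neutral buoyancy requires −α(T_deep − T_surf) + β(S_deep − S_surf′) = 0.
S_surf′ = S_deep − (α/β)·ΔT = 33.44 − (1.6 × 10⁻⁴/7.9 × 10⁻⁴)·(+3.0) = 32.8324 psu.
Increase required: 32.8324 − 31.62 = 1.2124 psu.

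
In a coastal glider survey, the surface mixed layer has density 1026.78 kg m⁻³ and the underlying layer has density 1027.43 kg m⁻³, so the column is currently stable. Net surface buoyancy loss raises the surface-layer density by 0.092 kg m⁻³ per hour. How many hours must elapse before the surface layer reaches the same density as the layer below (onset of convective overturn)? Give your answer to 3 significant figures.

7.07 hours

Density deficit of the surface layer: 1027.43 − 1026.78 = 0.65 kg m⁻³.
Required change = 0.65 / 0.092 = 7.07 hours.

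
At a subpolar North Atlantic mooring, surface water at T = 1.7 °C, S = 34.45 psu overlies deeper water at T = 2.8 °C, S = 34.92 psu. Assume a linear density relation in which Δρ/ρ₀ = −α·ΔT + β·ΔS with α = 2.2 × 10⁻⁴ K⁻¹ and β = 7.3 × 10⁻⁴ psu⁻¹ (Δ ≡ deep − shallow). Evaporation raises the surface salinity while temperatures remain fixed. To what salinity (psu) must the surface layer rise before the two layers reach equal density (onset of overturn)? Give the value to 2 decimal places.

34.59 psu

Neutral buoyancy requires −α(T_deep − T_surf) + β(S_deep − S_surf′) = 0.
S_surf′ = S_deep − (α/β)·ΔT = 34.92 − (2.2 × 10⁻⁴/7.3 × 10⁻⁴)·(+1.1) = 34.5885 psu.
Increase required: 34.5885 − 34.45 = 0.1385 psu.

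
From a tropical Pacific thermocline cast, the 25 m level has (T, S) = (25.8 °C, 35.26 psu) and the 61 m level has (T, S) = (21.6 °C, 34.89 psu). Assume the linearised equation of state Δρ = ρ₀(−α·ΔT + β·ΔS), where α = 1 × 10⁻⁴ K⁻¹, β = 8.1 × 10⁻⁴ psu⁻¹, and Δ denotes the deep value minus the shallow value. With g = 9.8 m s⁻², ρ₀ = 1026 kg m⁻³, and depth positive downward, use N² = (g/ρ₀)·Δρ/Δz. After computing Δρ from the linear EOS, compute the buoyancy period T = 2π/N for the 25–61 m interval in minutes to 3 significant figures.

18.3 min

ΔT = -4.2 K, ΔS = -0.37 psu (deep − shallow).
Δρ/ρ₀ = −αΔT + βΔS = 4.20 × 10⁻⁴ − 2.997 × 10⁻⁴ = 1.203 × 10⁻⁴, so Δρ ≈ 0.1234 kg m⁻³.
N² = (g/ρ₀)·Δρ/Δz = g·(Δρ/ρ₀)/Δz = 9.8 × 1.203 × 10⁻⁴ / 36 = 3.2748 × 10⁻⁵ s⁻².
N = √(3.2748 × 10⁻⁵) = 5.7226 × 10⁻³ rad s⁻¹ → T = 2π/N = 1.0980 × 10³ s = 18.300 min ≈ 18.3 min.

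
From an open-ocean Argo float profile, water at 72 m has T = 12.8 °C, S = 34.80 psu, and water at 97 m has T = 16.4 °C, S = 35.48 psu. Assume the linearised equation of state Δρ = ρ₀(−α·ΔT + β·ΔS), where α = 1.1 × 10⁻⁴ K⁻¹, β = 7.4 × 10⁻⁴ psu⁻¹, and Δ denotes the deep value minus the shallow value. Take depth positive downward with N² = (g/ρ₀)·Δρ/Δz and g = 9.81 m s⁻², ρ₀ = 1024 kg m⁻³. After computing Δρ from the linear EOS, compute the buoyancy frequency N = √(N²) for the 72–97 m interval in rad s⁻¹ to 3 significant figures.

ΔT = +3.6 K, ΔS = +0.68 psu (deep − shallow).
Δρ/ρ₀ = −αΔT + βΔS = -3.96 × 10⁻⁴ + 5.032 × 10⁻⁴ = 1.072 × 10⁻⁴, so Δρ ≈ 0.1098 kg m⁻³.
N² = (g/ρ₀)·Δρ/Δz = g·(Δρ/ρ₀)/Δz = 9.81 × 1.072 × 10⁻⁴ / 25 = 4.2065 × 10⁻⁵ s⁻².
N = √(4.2065 × 10⁻⁵) = 6.4858 × 10⁻³ rad s⁻¹ ≈ 6.49 × 10⁻³ rad s⁻¹.

6.49 × 10⁻³ rad s⁻¹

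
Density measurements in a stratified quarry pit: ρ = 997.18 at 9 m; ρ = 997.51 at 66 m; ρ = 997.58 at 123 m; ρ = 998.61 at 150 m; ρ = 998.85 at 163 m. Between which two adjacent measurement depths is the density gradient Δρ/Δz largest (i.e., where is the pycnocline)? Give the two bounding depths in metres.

123–150 m

Compute the density gradient over each adjacent pair:
  9–66 m: Δρ/Δz = 0.33/57 = 5.8 × 10⁻³ kg m⁻⁴
  66–123 m: Δρ/Δz = 0.07/57 = 1.2 × 10⁻³ kg m⁻⁴
  123–150 m: Δρ/Δz = 1.03/27 = 0.038 kg m⁻⁴
  150–163 m: Δρ/Δz = 0.24/13 = 0.018 kg m⁻⁴
The largest gradient is in the 123–150 m interval — the pycnocline.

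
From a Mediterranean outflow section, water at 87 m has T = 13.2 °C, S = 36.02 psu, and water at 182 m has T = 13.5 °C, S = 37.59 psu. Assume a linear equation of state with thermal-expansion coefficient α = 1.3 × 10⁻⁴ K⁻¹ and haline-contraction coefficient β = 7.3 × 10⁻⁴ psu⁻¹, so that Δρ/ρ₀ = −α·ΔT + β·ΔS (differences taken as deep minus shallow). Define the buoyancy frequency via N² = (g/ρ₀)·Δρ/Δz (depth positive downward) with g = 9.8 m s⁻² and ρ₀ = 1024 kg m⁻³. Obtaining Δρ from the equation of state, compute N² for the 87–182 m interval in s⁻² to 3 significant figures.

1.14 × 10⁻⁴ s⁻²

ΔT = +0.3 K, ΔS = +1.57 psu (deep − shallow).
Δρ/ρ₀ = −αΔT + βΔS = -3.90 × 10⁻⁵ + 1.1461 × 10⁻³ = 1.1071 × 10⁻³, so Δρ ≈ 1.134 kg m⁻³.
N² = (g/ρ₀)·Δρ/Δz = g·(Δρ/ρ₀)/Δz = 9.8 × 1.1071 × 10⁻³ / 95 = 1.1421 × 10⁻⁴ s⁻² ≈ 1.14 × 10⁻⁴ s⁻².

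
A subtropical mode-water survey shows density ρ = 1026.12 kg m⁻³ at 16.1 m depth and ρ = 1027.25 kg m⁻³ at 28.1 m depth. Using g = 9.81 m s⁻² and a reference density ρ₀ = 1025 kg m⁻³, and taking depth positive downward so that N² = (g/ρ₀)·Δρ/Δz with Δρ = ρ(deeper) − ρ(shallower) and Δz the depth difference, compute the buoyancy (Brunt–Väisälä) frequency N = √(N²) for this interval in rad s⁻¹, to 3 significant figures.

0.0300 rad s⁻¹

Δρ = 1027.25 − 1026.12 = 1.13 kg m⁻³ over Δz = 28.1 − 16.1 = 12 m.
N² = (9.81/1025) × (1.13/12) = 9.0124 × 10⁻⁴ s⁻².
N = √(9.0124 × 10⁻⁴) = 0.030021 rad s⁻¹ ≈ 0.0300 rad s⁻¹.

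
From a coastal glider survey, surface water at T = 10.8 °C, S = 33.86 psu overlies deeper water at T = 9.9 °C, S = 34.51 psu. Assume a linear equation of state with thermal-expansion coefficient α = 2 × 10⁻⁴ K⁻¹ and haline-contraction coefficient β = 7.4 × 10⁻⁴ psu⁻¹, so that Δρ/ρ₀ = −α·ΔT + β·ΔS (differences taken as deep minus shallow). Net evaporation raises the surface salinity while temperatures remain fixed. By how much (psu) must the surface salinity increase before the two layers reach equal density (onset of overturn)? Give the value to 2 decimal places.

0.89 psu

Neutral buoyancy requires −α(T_deep − T_surf) + β(S_deep − S_surf′) = 0.
S_surf′ = S_deep − (α/β)·ΔT = 34.51 − (2 × 10⁻⁴/7.4 × 10⁻⁴)·(-0.9) = 34.7532 psu.
Increase required: 34.7532 − 33.86 = 0.8932 psu.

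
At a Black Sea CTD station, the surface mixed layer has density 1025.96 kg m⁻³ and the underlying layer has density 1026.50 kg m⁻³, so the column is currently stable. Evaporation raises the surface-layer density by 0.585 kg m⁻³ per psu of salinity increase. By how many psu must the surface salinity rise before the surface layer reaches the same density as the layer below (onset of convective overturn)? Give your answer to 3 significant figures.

0.923 psu

Density deficit of the surface layer: 1026.50 − 1025.96 = 0.54 kg m⁻³.
Required change = 0.54 / 0.585 = 0.923 psu.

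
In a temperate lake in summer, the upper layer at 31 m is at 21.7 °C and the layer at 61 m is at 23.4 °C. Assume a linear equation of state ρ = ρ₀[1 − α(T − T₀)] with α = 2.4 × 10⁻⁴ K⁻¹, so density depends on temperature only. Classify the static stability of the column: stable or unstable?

unstable

ΔT = 23.4 − 21.7 = +1.7 K, so Δρ/ρ₀ = −αΔT = -4.08 × 10⁻⁴.
Δρ/ρ₀ < 0, so Δρ < 0: deeper water is lighter → statically unstable; the column would overturn.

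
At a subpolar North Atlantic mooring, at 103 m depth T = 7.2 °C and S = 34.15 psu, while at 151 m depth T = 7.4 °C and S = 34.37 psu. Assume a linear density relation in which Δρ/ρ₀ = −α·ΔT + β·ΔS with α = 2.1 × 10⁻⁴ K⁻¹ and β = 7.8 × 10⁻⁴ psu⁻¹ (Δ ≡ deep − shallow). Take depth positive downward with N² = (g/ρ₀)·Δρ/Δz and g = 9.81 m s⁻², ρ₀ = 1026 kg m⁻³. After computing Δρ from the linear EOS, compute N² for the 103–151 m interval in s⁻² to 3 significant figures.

2.65 × 10⁻⁵ s⁻²

ΔT = +0.2 K, ΔS = +0.22 psu (deep − shallow).
Δρ/ρ₀ = −αΔT + βΔS = -4.20 × 10⁻⁵ + 1.716 × 10⁻⁴ = 1.296 × 10⁻⁴, so Δρ ≈ 0.1330 kg m⁻³.
N² = (g/ρ₀)·Δρ/Δz = g·(Δρ/ρ₀)/Δz = 9.81 × 1.296 × 10⁻⁴ / 48 = 2.6487 × 10⁻⁵ s⁻² ≈ 2.65 × 10⁻⁵ s⁻².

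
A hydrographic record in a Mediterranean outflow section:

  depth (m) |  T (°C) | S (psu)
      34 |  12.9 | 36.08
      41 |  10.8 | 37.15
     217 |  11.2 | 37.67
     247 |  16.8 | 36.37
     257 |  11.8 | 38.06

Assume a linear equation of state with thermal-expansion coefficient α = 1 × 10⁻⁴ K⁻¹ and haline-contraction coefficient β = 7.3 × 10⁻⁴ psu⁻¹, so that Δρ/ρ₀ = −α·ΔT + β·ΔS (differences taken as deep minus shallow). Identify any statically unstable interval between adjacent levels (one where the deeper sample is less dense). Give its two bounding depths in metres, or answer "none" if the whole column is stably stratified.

Evaluate Δρ/ρ₀ = −αΔT + βΔS across each adjacent pair:
  34–41 m: −αΔT+βΔS = −(1 × 10⁻⁴)(-2.1)+(7.3 × 10⁻⁴)(+1.07) = 9.9 × 10⁻⁴ → stable
  41–217 m: −αΔT+βΔS = −(1 × 10⁻⁴)(+0.4)+(7.3 × 10⁻⁴)(+0.52) = 3.4 × 10⁻⁴ → stable
  217–247 m: −αΔT+βΔS = −(1 × 10⁻⁴)(+5.6)+(7.3 × 10⁻⁴)(-1.30) = -1.5 × 10⁻³ → UNSTABLE
  247–257 m: −αΔT+βΔS = −(1 × 10⁻⁴)(-5.0)+(7.3 × 10⁻⁴)(+1.69) = 1.7 × 10⁻³ → stable
The 217–247 m interval has Δρ < 0: lighter water underlies denser water.

217–247 m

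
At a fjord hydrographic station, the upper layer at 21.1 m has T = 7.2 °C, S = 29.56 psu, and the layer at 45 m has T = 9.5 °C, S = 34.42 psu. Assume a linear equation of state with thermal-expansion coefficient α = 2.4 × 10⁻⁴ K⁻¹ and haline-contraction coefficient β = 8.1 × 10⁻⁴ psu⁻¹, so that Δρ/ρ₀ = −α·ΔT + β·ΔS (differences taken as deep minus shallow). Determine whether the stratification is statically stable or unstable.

stable

ΔT = 9.5 − 7.2 = +2.3 K and ΔS = 34.42 − 29.56 = +4.86 psu (deep − shallow).
−αΔT = -5.52 × 10⁻⁴; βΔS = 3.9366 × 10⁻³; sum Δρ/ρ₀ = 3.3846 × 10⁻³.
Δρ/ρ₀ > 0, so Δρ > 0: deeper water is denser → statically stable.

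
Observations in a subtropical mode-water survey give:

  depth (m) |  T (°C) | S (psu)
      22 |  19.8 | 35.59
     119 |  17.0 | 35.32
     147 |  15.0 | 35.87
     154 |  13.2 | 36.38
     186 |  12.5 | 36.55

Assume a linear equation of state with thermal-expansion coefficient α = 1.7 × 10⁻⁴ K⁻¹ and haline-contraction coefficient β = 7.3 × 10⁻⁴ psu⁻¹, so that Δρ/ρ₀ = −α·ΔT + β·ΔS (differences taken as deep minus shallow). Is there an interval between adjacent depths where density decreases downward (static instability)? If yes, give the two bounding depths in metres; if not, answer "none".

none

Evaluate Δρ/ρ₀ = −αΔT + βΔS across each adjacent pair:
  22–119 m: −αΔT+βΔS = −(1.7 × 10⁻⁴)(-2.8)+(7.3 × 10⁻⁴)(-0.27) = 2.8 × 10⁻⁴ → stable
  119–147 m: −αΔT+βΔS = −(1.7 × 10⁻⁴)(-2.0)+(7.3 × 10⁻⁴)(+0.55) = 7.4 × 10⁻⁴ → stable
  147–154 m: −αΔT+βΔS = −(1.7 × 10⁻⁴)(-1.8)+(7.3 × 10⁻⁴)(+0.51) = 6.8 × 10⁻⁴ → stable
  154–186 m: −αΔT+βΔS = −(1.7 × 10⁻⁴)(-0.7)+(7.3 × 10⁻⁴)(+0.17) = 2.4 × 10⁻⁴ → stable
Every interval has Δρ > 0: the column is stably stratified throughout.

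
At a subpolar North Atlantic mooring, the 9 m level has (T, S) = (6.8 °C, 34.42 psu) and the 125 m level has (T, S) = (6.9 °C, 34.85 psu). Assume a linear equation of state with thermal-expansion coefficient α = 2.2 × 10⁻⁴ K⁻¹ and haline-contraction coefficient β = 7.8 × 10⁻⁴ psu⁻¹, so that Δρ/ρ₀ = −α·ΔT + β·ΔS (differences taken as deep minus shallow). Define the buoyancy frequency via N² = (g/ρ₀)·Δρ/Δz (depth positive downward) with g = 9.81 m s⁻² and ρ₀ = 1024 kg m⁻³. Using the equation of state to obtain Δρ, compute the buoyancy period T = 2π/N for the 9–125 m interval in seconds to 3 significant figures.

ΔT = +0.1 K, ΔS = +0.43 psu (deep − shallow).
Δρ/ρ₀ = −αΔT + βΔS = -2.20 × 10⁻⁵ + 3.354 × 10⁻⁴ = 3.134 × 10⁻⁴, so Δρ ≈ 0.3209 kg m⁻³.
N² = (g/ρ₀)·Δρ/Δz = g·(Δρ/ρ₀)/Δz = 9.81 × 3.134 × 10⁻⁴ / 116 = 2.6504 × 10⁻⁵ s⁻².
N = √(2.6504 × 10⁻⁵) = 5.1482 × 10⁻³ rad s⁻¹ → T = 2π/N = 1.2205 × 10³ s ≈ 1.22 × 10³ s.

1.22 × 10³ s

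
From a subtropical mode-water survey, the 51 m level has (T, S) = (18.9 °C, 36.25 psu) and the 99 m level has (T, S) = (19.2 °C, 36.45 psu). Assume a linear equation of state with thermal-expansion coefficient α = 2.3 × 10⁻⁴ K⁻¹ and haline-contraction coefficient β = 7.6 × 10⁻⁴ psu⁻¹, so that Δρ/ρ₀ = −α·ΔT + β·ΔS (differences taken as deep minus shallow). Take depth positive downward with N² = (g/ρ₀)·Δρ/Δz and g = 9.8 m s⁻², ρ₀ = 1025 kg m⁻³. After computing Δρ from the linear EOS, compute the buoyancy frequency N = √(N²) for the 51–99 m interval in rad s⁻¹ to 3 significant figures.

ΔT = +0.3 K, ΔS = +0.20 psu (deep − shallow).
Δρ/ρ₀ = −αΔT + βΔS = -6.90 × 10⁻⁵ + 1.52 × 10⁻⁴ = 8.30 × 10⁻⁵, so Δρ ≈ 0.08508 kg m⁻³.
N² = (g/ρ₀)·Δρ/Δz = g·(Δρ/ρ₀)/Δz = 9.8 × 8.30 × 10⁻⁵ / 48 = 1.6946 × 10⁻⁵ s⁻².
N = √(1.6946 × 10⁻⁵) = 4.1166 × 10⁻³ rad s⁻¹ ≈ 4.12 × 10⁻³ rad s⁻¹.

4.12 × 10⁻³ rad s⁻¹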